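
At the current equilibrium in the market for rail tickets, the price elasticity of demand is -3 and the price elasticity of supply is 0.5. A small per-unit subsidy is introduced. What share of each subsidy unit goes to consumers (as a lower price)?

Consumer share = 1/7

For a small subsidy around the equilibrium, the benefit split depends on the relative slopes, which at a point are proportional to the elasticities.
Buyer share = εs/(εs + |εd|) = 0.5/(0.5 + 3) = 1/7; seller share = |εd|/(εs + |εd|) = 6/7.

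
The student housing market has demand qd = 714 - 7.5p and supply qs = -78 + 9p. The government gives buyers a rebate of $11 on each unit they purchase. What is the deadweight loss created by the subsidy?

Pre-subsidy: 714 - 7.5p = -78 + 9p gives p* = 48, q* = 354.
With the rebate, buyers effectively pay pb = ps − 11, where ps is the price sellers receive.
Demand in terms of ps becomes qd = 714 − 7.5(ps − 11) = 796.5 - 7.5ps. Setting this equal to supply: 796.5 - 7.5ps = -78 + 9ps, so ps = 53.
Buyers pay pb = 53 − 11 = 42; q' = -78 + 9·53 = 399.
The subsidy expands output by 399 − 354 = 45 past the efficient level; on those units the gap between marginal cost and willingness to pay runs from 0 up to 11.
DWL = ½ × 11 × 45 = 247.5.

Deadweight loss = $247.5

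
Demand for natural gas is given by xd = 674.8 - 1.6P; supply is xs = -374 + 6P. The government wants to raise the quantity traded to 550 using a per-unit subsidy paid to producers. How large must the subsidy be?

Required subsidy s = 76 per unit

At x = 550, invert demand for the buyer price: Pb = (674.8 − 550)/1.6 = 78; invert supply for the seller price: Ps = (550 − (-374))/6 = 154.
The subsidy must fill the gap: s = Ps − Pb = 154 − 78 = 76.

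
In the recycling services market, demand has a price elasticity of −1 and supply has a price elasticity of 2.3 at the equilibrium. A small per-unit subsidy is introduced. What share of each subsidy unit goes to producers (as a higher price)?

Producer share = 10/33

For a small subsidy around the equilibrium, the benefit split depends on the relative slopes, which at a point are proportional to the elasticities.
Buyer share = εs/(εs + |εd|) = 2.3/(2.3 + 1) = 23/33; seller share = |εd|/(εs + |εd|) = 10/33.
So producers capture 10/33 of the subsidy.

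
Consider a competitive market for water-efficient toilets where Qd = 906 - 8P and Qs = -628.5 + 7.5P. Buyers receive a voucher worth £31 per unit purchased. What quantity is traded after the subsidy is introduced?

Q' = 234

Pre-subsidy: 906 - 8P = -628.5 + 7.5P gives P* = 99, Q* = 114.
With the rebate, buyers effectively pay Pb = Ps − 31, where Ps is the price sellers receive.
Demand in terms of Ps becomes Qd = 906 − 8(Ps − 31) = 1154 - 8Ps. Setting this equal to supply: 1154 - 8Ps = -628.5 + 7.5Ps, so Ps = 115.
Buyers pay Pb = 115 − 31 = 84; Q' = -628.5 + 7.5·115 = 234.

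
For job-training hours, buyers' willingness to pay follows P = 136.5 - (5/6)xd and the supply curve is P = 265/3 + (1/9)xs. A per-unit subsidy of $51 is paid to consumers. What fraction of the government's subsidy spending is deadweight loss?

Pre-subsidy: 136.5 - (5/6)x = 265/3 + (1/9)x gives x* = 51 and P* = 94.
With the rebate, buyers effectively pay Pb = Ps − 51, where Ps is the price sellers receive.
On the curves, Pb = 136.5 - (5/6)x and Ps = 265/3 + (1/9)x; the wedge Ps − Pb = 51 gives 265/3 + (1/9)x − (136.5 - (5/6)x) = 51, so x' = 105.
Then Pb = 136.5 − (5/6)·105 = 49 and Ps = 265/3 + (1/9)·105 = 100.
ΔCS = ½(51 + 105)(94 − 49) = 3510; ΔPS = ½(51 + 105)(100 − 94) = 468.
Government spending = 51 × 105 = 5355.
DWL = ½ × 51 × (105 − 51) = 1377; fraction = 1377 / 5355 = 9/35.

DWL / government spending = 9/35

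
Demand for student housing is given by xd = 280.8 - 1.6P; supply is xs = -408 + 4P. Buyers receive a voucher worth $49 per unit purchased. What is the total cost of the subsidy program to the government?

Pre-subsidy: 280.8 - 1.6P = -408 + 4P gives P* = 123, x* = 84.
With the rebate, buyers effectively pay Pb = Ps − 49, where Ps is the price sellers receive.
Demand in terms of Ps becomes xd = 280.8 − 1.6(Ps − 49) = 359.2 - 1.6Ps. Setting this equal to supply: 359.2 - 1.6Ps = -408 + 4Ps, so Ps = 137.
Buyers pay Pb = 137 − 49 = 88; x' = -408 + 4·137 = 140.
Government outlay = subsidy × quantity = 49 × 140 = 6860.

Government cost = $6860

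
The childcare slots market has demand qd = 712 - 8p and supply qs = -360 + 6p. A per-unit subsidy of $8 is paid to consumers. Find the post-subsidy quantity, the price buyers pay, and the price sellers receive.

q' = 888/7; buyers pay 512/7; sellers receive 568/7

Pre-subsidy: 712 - 8p = -360 + 6p gives p* = 536/7, q* = 696/7.
With the rebate, buyers effectively pay pb = ps − 8, where ps is the price sellers receive.
Demand in terms of ps becomes qd = 712 − 8(ps − 8) = 776 - 8ps. Setting this equal to supply: 776 - 8ps = -360 + 6ps, so ps = 568/7.
Buyers pay pb = 568/7 − 8 = 512/7; q' = -360 + 6·(568/7) = 888/7.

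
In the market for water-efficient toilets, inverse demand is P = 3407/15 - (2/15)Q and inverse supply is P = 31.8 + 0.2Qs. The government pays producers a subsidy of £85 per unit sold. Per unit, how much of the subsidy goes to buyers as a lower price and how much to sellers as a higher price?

Buyers gain £34 per unit; sellers gain £51 per unit

Pre-subsidy: 3407/15 - (2/15)Q = 31.8 + 0.2Q gives Q* = 586 and P* = 149.
With the subsidy, sellers receive Ps = Pb + 85 for each unit, where Pb is the price buyers pay.
On the curves, Pb = 3407/15 - (2/15)Q and Ps = 31.8 + 0.2Q; the wedge Ps − Pb = 85 gives 31.8 + 0.2Q − (3407/15 - (2/15)Q) = 85, so Q' = 841.
Then Pb = 3407/15 − (2/15)·841 = 115 and Ps = 31.8 + 0.2·841 = 200.
Buyers' price falls by P* − Pb = 149 − 115 = 34; sellers' price rises by Ps − P* = 200 − 149 = 51.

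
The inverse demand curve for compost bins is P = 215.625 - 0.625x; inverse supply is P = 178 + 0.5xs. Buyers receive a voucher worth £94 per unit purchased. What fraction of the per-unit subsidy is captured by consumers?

Consumer share = 5/9

Pre-subsidy: 215.625 - 0.625x = 178 + 0.5x gives x* = 301/9 and P* = 3505/18.
With the rebate, buyers effectively pay Pb = Ps − 94, where Ps is the price sellers receive.
On the curves, Pb = 215.625 - 0.625x and Ps = 178 + 0.5x; the wedge Ps − Pb = 94 gives 178 + 0.5x − (215.625 - 0.625x) = 94, so x' = 117.
Then Pb = 215.625 − 0.625·117 = 142.5 and Ps = 178 + 0.5·117 = 236.5.
Buyers' price falls by P* − Pb = 3505/18 − 142.5 = 470/9; sellers' price rises by Ps − P* = 236.5 − 3505/18 = 376/9.
So consumers capture (470/9)/94 = 5/9 of each unit of subsidy.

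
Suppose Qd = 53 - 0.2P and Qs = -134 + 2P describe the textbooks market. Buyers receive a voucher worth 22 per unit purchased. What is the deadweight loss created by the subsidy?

Pre-subsidy: 53 - 0.2P = -134 + 2P gives P* = 85, Q* = 36.
With the rebate, buyers effectively pay Pb = Ps − 22, where Ps is the price sellers receive.
Demand in terms of Ps becomes Qd = 53 − 0.2(Ps − 22) = 57.4 - 0.2Ps. Setting this equal to supply: 57.4 - 0.2Ps = -134 + 2Ps, so Ps = 87.
Buyers pay Pb = 87 − 22 = 65; Q' = -134 + 2·87 = 40.
The subsidy expands output by 40 − 36 = 4 past the efficient level; on those units the gap between marginal cost and willingness to pay runs from 0 up to 22.
DWL = ½ × 22 × 4 = 44.

Deadweight loss = 44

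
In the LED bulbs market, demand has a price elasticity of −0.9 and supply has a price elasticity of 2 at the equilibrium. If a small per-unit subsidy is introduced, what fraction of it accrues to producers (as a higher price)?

Producer share = 9/29

For a small subsidy around the equilibrium, the benefit split depends on the relative slopes, which at a point are proportional to the elasticities.
Buyer share = εs/(εs + |εd|) = 2/(2 + 0.9) = 20/29; seller share = |εd|/(εs + |εd|) = 9/29.
So producers capture 9/29 of the subsidy.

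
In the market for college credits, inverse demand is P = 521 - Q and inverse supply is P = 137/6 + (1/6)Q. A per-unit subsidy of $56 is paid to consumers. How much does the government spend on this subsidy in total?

Government cost = $26600

Pre-subsidy: 521 - Q = 137/6 + (1/6)Q gives Q* = 427 and P* = 94.
With the rebate, buyers effectively pay Pb = Ps − 56, where Ps is the price sellers receive.
On the curves, Pb = 521 - Q and Ps = 137/6 + (1/6)Q; the wedge Ps − Pb = 56 gives 137/6 + (1/6)Q − (521 - Q) = 56, so Q' = 475.
Then Pb = 521 − 1·475 = 46 and Ps = 137/6 + (1/6)·475 = 102.
Government outlay = subsidy × quantity = 56 × 475 = 26600.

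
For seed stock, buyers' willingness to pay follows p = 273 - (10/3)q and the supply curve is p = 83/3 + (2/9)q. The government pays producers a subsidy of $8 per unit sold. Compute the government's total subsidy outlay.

Government cost = $570

Pre-subsidy: 273 - (10/3)q = 83/3 + (2/9)q gives q* = 69 and p* = 43.
With the subsidy, sellers receive ps = pb + 8 for each unit, where pb is the price buyers pay.
On the curves, pb = 273 - (10/3)q and ps = 83/3 + (2/9)q; the wedge ps − pb = 8 gives 83/3 + (2/9)q − (273 - (10/3)q) = 8, so q' = 71.25.
Then pb = 273 − (10/3)·71.25 = 35.5 and ps = 83/3 + (2/9)·71.25 = 43.5.
Government outlay = subsidy × quantity = 8 × 71.25 = 570.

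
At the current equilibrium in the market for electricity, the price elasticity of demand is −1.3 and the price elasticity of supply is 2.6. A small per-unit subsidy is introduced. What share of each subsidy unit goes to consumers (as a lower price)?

For a small subsidy around the equilibrium, the benefit split depends on the relative slopes, which at a point are proportional to the elasticities.
Buyer share = εs/(εs + |εd|) = 2.6/(2.6 + 1.3) = 2/3; seller share = |εd|/(εs + |εd|) = 1/3.

Consumer share = 2/3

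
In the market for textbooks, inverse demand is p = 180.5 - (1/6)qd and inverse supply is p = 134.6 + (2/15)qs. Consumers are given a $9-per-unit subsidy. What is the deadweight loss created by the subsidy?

Pre-subsidy: 180.5 - (1/6)q = 134.6 + (2/15)q gives q* = 153 and p* = 155.
With the rebate, buyers effectively pay pb = ps − 9, where ps is the price sellers receive.
On the curves, pb = 180.5 - (1/6)q and ps = 134.6 + (2/15)q; the wedge ps − pb = 9 gives 134.6 + (2/15)q − (180.5 - (1/6)q) = 9, so q' = 183.
Then pb = 180.5 − (1/6)·183 = 150 and ps = 134.6 + (2/15)·183 = 159.
The subsidy expands output by 183 − 153 = 30 past the efficient level; on those units the gap between marginal cost and willingness to pay runs from 0 up to 9.
DWL = ½ × 9 × 30 = 135.

Deadweight loss = $135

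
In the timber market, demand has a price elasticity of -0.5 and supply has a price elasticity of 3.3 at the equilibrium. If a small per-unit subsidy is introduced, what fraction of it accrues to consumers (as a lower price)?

For a small subsidy around the equilibrium, the benefit split depends on the relative slopes, which at a point are proportional to the elasticities.
Buyer share = εs/(εs + |εd|) = 3.3/(3.3 + 0.5) = 33/38; seller share = |εd|/(εs + |εd|) = 5/38.

Consumer share = 33/38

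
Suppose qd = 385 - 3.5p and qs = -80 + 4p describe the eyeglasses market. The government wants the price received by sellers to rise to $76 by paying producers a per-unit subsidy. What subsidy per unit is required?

At a seller price of 76, quantity supplied is -80 + 4·76 = 224.
Buyers absorb 224 only when they pay pb with 385 − 3.5·pb = 224, i.e. pb = 46.
s = ps − pb = 76 − 46 = 30.

Required subsidy s = $30 per unit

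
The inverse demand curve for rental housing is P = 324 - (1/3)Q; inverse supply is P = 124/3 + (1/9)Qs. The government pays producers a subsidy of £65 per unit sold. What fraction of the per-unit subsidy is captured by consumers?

Consumer share = 0.75

Pre-subsidy: 324 - (1/3)Q = 124/3 + (1/9)Q gives Q* = 636 and P* = 112.
With the subsidy, sellers receive Ps = Pb + 65 for each unit, where Pb is the price buyers pay.
On the curves, Pb = 324 - (1/3)Q and Ps = 124/3 + (1/9)Q; the wedge Ps − Pb = 65 gives 124/3 + (1/9)Q − (324 - (1/3)Q) = 65, so Q' = 782.25.
Then Pb = 324 − (1/3)·782.25 = 63.25 and Ps = 124/3 + (1/9)·782.25 = 128.25.
Buyers' price falls by P* − Pb = 112 − 63.25 = 48.75; sellers' price rises by Ps − P* = 128.25 − 112 = 16.25.
So consumers capture 48.75/65 = 0.75 of each unit of subsidy.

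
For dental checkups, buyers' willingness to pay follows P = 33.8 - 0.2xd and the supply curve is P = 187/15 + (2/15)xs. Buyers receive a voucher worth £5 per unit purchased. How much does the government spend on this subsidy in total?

Government cost = £395

Pre-subsidy: 33.8 - 0.2x = 187/15 + (2/15)x gives x* = 64 and P* = 21.
With the rebate, buyers effectively pay Pb = Ps − 5, where Ps is the price sellers receive.
On the curves, Pb = 33.8 - 0.2x and Ps = 187/15 + (2/15)x; the wedge Ps − Pb = 5 gives 187/15 + (2/15)x − (33.8 - 0.2x) = 5, so x' = 79.
Then Pb = 33.8 − 0.2·79 = 18 and Ps = 187/15 + (2/15)·79 = 23.
Government outlay = subsidy × quantity = 5 × 79 = 395.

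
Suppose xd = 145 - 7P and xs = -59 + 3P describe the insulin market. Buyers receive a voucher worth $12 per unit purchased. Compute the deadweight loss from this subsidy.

Deadweight loss = $151.2

Pre-subsidy: 145 - 7P = -59 + 3P gives P* = 20.4, x* = 2.2.
With the rebate, buyers effectively pay Pb = Ps − 12, where Ps is the price sellers receive.
Demand in terms of Ps becomes xd = 145 − 7(Ps − 12) = 229 - 7Ps. Setting this equal to supply: 229 - 7Ps = -59 + 3Ps, so Ps = 28.8.
Buyers pay Pb = 28.8 − 12 = 16.8; x' = -59 + 3·28.8 = 27.4.
The subsidy expands output by 27.4 − 2.2 = 25.2 past the efficient level; on those units the gap between marginal cost and willingness to pay runs from 0 up to 12.
DWL = ½ × 12 × 25.2 = 151.2.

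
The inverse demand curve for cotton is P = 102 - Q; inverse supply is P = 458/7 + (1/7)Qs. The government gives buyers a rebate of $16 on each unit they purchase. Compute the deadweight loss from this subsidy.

Pre-subsidy: 102 - Q = 458/7 + (1/7)Q gives Q* = 32 and P* = 70.
With the rebate, buyers effectively pay Pb = Ps − 16, where Ps is the price sellers receive.
On the curves, Pb = 102 - Q and Ps = 458/7 + (1/7)Q; the wedge Ps − Pb = 16 gives 458/7 + (1/7)Q − (102 - Q) = 16, so Q' = 46.
Then Pb = 102 − 1·46 = 56 and Ps = 458/7 + (1/7)·46 = 72.
The subsidy expands output by 46 − 32 = 14 past the efficient level; on those units the gap between marginal cost and willingness to pay runs from 0 up to 16.
DWL = ½ × 16 × 14 = 112.

Deadweight loss = $112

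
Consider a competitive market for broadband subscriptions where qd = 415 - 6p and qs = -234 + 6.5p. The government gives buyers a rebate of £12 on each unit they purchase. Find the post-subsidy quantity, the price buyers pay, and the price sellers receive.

q' = 140.92; buyers pay £45.68; sellers receive £57.68

Pre-subsidy: 415 - 6p = -234 + 6.5p gives p* = 51.92, q* = 103.48.
With the rebate, buyers effectively pay pb = ps − 12, where ps is the price sellers receive.
Demand in terms of ps becomes qd = 415 − 6(ps − 12) = 487 - 6ps. Setting this equal to supply: 487 - 6ps = -234 + 6.5ps, so ps = 57.68.
Buyers pay pb = 57.68 − 12 = 45.68; q' = -234 + 6.5·57.68 = 140.92.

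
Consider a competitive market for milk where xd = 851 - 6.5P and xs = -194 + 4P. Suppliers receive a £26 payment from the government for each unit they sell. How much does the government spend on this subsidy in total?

Government cost = 146588/21

Pre-subsidy: 851 - 6.5P = -194 + 4P gives P* = 2090/21, x* = 4286/21.
With the subsidy, sellers receive Ps = Pb + 26 for each unit, where Pb is the price buyers pay.
Supply in terms of Pb becomes xs = -194 + 4(Pb + 26) = -90 + 4Pb. Setting this equal to demand: 851 - 6.5Pb = -90 + 4Pb, so Pb = 1882/21.
Sellers receive Ps = 1882/21 + 26 = 2428/21; x' = 851 − 6.5·(1882/21) = 5638/21.
Government outlay = subsidy × quantity = 26 × 5638/21 = 146588/21.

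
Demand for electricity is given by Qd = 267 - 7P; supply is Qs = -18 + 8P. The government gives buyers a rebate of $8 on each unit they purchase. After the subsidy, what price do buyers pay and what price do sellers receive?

Buyers pay 221/15; sellers receive 341/15

Pre-subsidy: 267 - 7P = -18 + 8P gives P* = 19, Q* = 134.
With the rebate, buyers effectively pay Pb = Ps − 8, where Ps is the price sellers receive.
Demand in terms of Ps becomes Qd = 267 − 7(Ps − 8) = 323 - 7Ps. Setting this equal to supply: 323 - 7Ps = -18 + 8Ps, so Ps = 341/15.
Buyers pay Pb = 341/15 − 8 = 221/15; Q' = -18 + 8·(341/15) = 2458/15.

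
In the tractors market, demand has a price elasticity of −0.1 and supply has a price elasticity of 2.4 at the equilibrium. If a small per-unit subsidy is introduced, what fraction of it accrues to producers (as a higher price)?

Producer share = 0.04

For a small subsidy around the equilibrium, the benefit split depends on the relative slopes, which at a point are proportional to the elasticities.
Buyer share = εs/(εs + |εd|) = 2.4/(2.4 + 0.1) = 0.96; seller share = |εd|/(εs + |εd|) = 0.04.
So producers capture 0.04 of the subsidy.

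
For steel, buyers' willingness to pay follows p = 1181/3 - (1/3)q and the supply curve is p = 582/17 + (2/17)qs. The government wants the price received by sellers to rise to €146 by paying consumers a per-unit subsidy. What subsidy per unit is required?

At a seller price of 146, quantity supplied is -291 + 8.5·146 = 950.
Buyers absorb 950 only when they pay pb = 1181/3 − (1/3)·950 = 77.
s = ps − pb = 146 − 77 = 69.

Required subsidy s = €69 per unit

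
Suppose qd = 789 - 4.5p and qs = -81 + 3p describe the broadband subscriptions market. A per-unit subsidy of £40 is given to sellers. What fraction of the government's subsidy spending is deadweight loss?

DWL / government spending = 12/113

Pre-subsidy: 789 - 4.5p = -81 + 3p gives p* = 116, q* = 267.
With the subsidy, sellers receive ps = pb + 40 for each unit, where pb is the price buyers pay.
Supply in terms of pb becomes qs = -81 + 3(pb + 40) = 39 + 3pb. Setting this equal to demand: 789 - 4.5pb = 39 + 3pb, so pb = 100.
Sellers receive ps = 100 + 40 = 140; q' = 789 − 4.5·100 = 339.
ΔCS = ½(267 + 339)(116 − 100) = 4848; ΔPS = ½(267 + 339)(140 − 116) = 7272.
Government spending = 40 × 339 = 13560.
DWL = ½ × 40 × (339 − 267) = 1440; fraction = 1440 / 13560 = 12/113.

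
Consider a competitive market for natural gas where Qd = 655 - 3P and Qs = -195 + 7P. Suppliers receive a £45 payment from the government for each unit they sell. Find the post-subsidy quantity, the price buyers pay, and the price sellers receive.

Pre-subsidy: 655 - 3P = -195 + 7P gives P* = 85, Q* = 400.
With the subsidy, sellers receive Ps = Pb + 45 for each unit, where Pb is the price buyers pay.
Supply in terms of Pb becomes Qs = -195 + 7(Pb + 45) = 120 + 7Pb. Setting this equal to demand: 655 - 3Pb = 120 + 7Pb, so Pb = 53.5.
Sellers receive Ps = 53.5 + 45 = 98.5; Q' = 655 − 3·53.5 = 494.5.

Q' = 494.5; buyers pay £53.5; sellers receive £98.5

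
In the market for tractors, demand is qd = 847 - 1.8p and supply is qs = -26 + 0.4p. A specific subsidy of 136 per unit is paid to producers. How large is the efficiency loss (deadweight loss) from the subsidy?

Pre-subsidy: 847 - 1.8p = -26 + 0.4p gives p* = 4365/11, q* = 1460/11.
With the subsidy, sellers receive ps = pb + 136 for each unit, where pb is the price buyers pay.
Supply in terms of pb becomes qs = -26 + 0.4(pb + 136) = 28.4 + 0.4pb. Setting this equal to demand: 847 - 1.8pb = 28.4 + 0.4pb, so pb = 4093/11.
Sellers receive ps = 4093/11 + 136 = 5589/11; q' = 847 − 1.8·(4093/11) = 9748/55.
The subsidy expands output by 9748/55 − 1460/11 = 2448/55 past the efficient level; on those units the gap between marginal cost and willingness to pay runs from 0 up to 136.
DWL = ½ × 136 × 2448/55 = 166464/55.

Deadweight loss = 166464/55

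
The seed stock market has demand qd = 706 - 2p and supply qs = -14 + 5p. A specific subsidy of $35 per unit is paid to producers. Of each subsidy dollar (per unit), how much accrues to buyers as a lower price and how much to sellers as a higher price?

Buyers gain $25 per unit; sellers gain $10 per unit

Pre-subsidy: 706 - 2p = -14 + 5p gives p* = 720/7, q* = 3502/7.
With the subsidy, sellers receive ps = pb + 35 for each unit, where pb is the price buyers pay.
Supply in terms of pb becomes qs = -14 + 5(pb + 35) = 161 + 5pb. Setting this equal to demand: 706 - 2pb = 161 + 5pb, so pb = 545/7.
Sellers receive ps = 545/7 + 35 = 790/7; q' = 706 − 2·(545/7) = 3852/7.
Buyers' price falls by p* − pb = 720/7 − 545/7 = 25; sellers' price rises by ps − p* = 790/7 − 720/7 = 10.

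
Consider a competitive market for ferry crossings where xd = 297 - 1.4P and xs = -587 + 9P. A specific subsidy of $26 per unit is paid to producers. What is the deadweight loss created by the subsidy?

Deadweight loss = $409.5

Pre-subsidy: 297 - 1.4P = -587 + 9P gives P* = 85, x* = 178.
With the subsidy, sellers receive Ps = Pb + 26 for each unit, where Pb is the price buyers pay.
Supply in terms of Pb becomes xs = -587 + 9(Pb + 26) = -353 + 9Pb. Setting this equal to demand: 297 - 1.4Pb = -353 + 9Pb, so Pb = 62.5.
Sellers receive Ps = 62.5 + 26 = 88.5; x' = 297 − 1.4·62.5 = 209.5.
The subsidy expands output by 209.5 − 178 = 31.5 past the efficient level; on those units the gap between marginal cost and willingness to pay runs from 0 up to 26.
DWL = ½ × 26 × 31.5 = 409.5.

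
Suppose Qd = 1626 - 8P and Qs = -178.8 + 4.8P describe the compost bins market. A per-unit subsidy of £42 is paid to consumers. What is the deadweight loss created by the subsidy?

Pre-subsidy: 1626 - 8P = -178.8 + 4.8P gives P* = 141, Q* = 498.
With the rebate, buyers effectively pay Pb = Ps − 42, where Ps is the price sellers receive.
Demand in terms of Ps becomes Qd = 1626 − 8(Ps − 42) = 1962 - 8Ps. Setting this equal to supply: 1962 - 8Ps = -178.8 + 4.8Ps, so Ps = 167.25.
Buyers pay Pb = 167.25 − 42 = 125.25; Q' = -178.8 + 4.8·167.25 = 624.
The subsidy expands output by 624 − 498 = 126 past the efficient level; on those units the gap between marginal cost and willingness to pay runs from 0 up to 42.
DWL = ½ × 42 × 126 = 2646.

Deadweight loss = £2646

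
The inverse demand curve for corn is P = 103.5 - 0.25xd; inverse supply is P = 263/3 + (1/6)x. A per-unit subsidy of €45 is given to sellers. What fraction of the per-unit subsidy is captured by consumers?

Pre-subsidy: 103.5 - 0.25x = 263/3 + (1/6)x gives x* = 38 and P* = 94.
With the subsidy, sellers receive Ps = Pb + 45 for each unit, where Pb is the price buyers pay.
On the curves, Pb = 103.5 - 0.25x and Ps = 263/3 + (1/6)x; the wedge Ps − Pb = 45 gives 263/3 + (1/6)x − (103.5 - 0.25x) = 45, so x' = 146.
Then Pb = 103.5 − 0.25·146 = 67 and Ps = 263/3 + (1/6)·146 = 112.
Buyers' price falls by P* − Pb = 94 − 67 = 27; sellers' price rises by Ps − P* = 112 − 94 = 18.
So consumers capture 27/45 = 0.6 of each unit of subsidy.

Consumer share = 0.6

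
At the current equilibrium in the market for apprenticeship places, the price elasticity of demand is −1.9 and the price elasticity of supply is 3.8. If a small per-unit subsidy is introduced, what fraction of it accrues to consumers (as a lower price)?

Consumer share = 2/3

For a small subsidy around the equilibrium, the benefit split depends on the relative slopes, which at a point are proportional to the elasticities.
Buyer share = εs/(εs + |εd|) = 3.8/(3.8 + 1.9) = 2/3; seller share = |εd|/(εs + |εd|) = 1/3.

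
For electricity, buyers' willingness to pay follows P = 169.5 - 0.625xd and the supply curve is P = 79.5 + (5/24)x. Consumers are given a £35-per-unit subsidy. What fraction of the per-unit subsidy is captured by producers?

Pre-subsidy: 169.5 - 0.625x = 79.5 + (5/24)x gives x* = 108 and P* = 102.
With the rebate, buyers effectively pay Pb = Ps − 35, where Ps is the price sellers receive.
On the curves, Pb = 169.5 - 0.625x and Ps = 79.5 + (5/24)x; the wedge Ps − Pb = 35 gives 79.5 + (5/24)x − (169.5 - 0.625x) = 35, so x' = 150.
Then Pb = 169.5 − 0.625·150 = 75.75 and Ps = 79.5 + (5/24)·150 = 110.75.
Buyers' price falls by P* − Pb = 102 − 75.75 = 26.25; sellers' price rises by Ps − P* = 110.75 − 102 = 8.75.
So producers capture 8.75/35 = 0.25 of each unit of subsidy.

Producer share = 0.25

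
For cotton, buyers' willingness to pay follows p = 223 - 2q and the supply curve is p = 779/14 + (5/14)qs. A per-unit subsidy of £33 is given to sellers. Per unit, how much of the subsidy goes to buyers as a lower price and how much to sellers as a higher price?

Buyers gain £28 per unit; sellers gain £5 per unit

Pre-subsidy: 223 - 2q = 779/14 + (5/14)q gives q* = 71 and p* = 81.
With the subsidy, sellers receive ps = pb + 33 for each unit, where pb is the price buyers pay.
On the curves, pb = 223 - 2q and ps = 779/14 + (5/14)q; the wedge ps − pb = 33 gives 779/14 + (5/14)q − (223 - 2q) = 33, so q' = 85.
Then pb = 223 − 2·85 = 53 and ps = 779/14 + (5/14)·85 = 86.
Buyers' price falls by p* − pb = 81 − 53 = 28; sellers' price rises by ps − p* = 86 − 81 = 5.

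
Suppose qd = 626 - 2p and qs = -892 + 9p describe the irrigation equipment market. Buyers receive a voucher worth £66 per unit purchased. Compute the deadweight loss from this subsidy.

Deadweight loss = £3564

Pre-subsidy: 626 - 2p = -892 + 9p gives p* = 138, q* = 350.
With the rebate, buyers effectively pay pb = ps − 66, where ps is the price sellers receive.
Demand in terms of ps becomes qd = 626 − 2(ps − 66) = 758 - 2ps. Setting this equal to supply: 758 - 2ps = -892 + 9ps, so ps = 150.
Buyers pay pb = 150 − 66 = 84; q' = -892 + 9·150 = 458.
The subsidy expands output by 458 − 350 = 108 past the efficient level; on those units the gap between marginal cost and willingness to pay runs from 0 up to 66.
DWL = ½ × 66 × 108 = 3564.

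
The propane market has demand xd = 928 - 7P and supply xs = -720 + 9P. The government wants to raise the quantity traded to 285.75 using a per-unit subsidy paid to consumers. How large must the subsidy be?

Required subsidy s = 20 per unit

At x = 285.75, invert demand for the buyer price: Pb = (928 − 285.75)/7 = 91.75; invert supply for the seller price: Ps = (285.75 − (-720))/9 = 111.75.
The subsidy must fill the gap: s = Ps − Pb = 111.75 − 91.75 = 20.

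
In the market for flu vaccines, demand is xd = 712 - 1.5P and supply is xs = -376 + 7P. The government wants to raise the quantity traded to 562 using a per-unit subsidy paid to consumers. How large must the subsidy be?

Required subsidy s = 34 per unit

At x = 562, invert demand for the buyer price: Pb = (712 − 562)/1.5 = 100; invert supply for the seller price: Ps = (562 − (-376))/7 = 134.
The subsidy must fill the gap: s = Ps − Pb = 134 − 100 = 34.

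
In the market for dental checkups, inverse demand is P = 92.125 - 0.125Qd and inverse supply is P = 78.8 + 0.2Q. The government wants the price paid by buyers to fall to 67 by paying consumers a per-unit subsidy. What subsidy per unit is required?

Required subsidy s = 52 per unit

At a buyer price of 67, quantity demanded is 737 − 8·67 = 201.
Sellers supply 201 only when they receive Ps = 78.8 + 0.2·201 = 119.
s = Ps − Pb = 119 − 67 = 52.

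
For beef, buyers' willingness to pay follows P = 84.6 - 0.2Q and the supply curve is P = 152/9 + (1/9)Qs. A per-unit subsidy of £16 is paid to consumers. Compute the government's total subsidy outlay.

Government cost = 30136/7

Pre-subsidy: 84.6 - 0.2Q = 152/9 + (1/9)Q gives Q* = 3047/14 and P* = 575/14.
With the rebate, buyers effectively pay Pb = Ps − 16, where Ps is the price sellers receive.
On the curves, Pb = 84.6 - 0.2Q and Ps = 152/9 + (1/9)Q; the wedge Ps − Pb = 16 gives 152/9 + (1/9)Q − (84.6 - 0.2Q) = 16, so Q' = 3767/14.
Then Pb = 84.6 − 0.2·(3767/14) = 431/14 and Ps = 152/9 + (1/9)·(3767/14) = 655/14.
Government outlay = subsidy × quantity = 16 × 3767/14 = 30136/7.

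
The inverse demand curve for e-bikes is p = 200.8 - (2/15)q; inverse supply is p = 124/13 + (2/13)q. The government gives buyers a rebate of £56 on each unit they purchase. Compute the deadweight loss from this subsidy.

Pre-subsidy: 200.8 - (2/15)q = 124/13 + (2/13)q gives q* = 666 and p* = 112.
With the rebate, buyers effectively pay pb = ps − 56, where ps is the price sellers receive.
On the curves, pb = 200.8 - (2/15)q and ps = 124/13 + (2/13)q; the wedge ps − pb = 56 gives 124/13 + (2/13)q − (200.8 - (2/15)q) = 56, so q' = 861.
Then pb = 200.8 − (2/15)·861 = 86 and ps = 124/13 + (2/13)·861 = 142.
The subsidy expands output by 861 − 666 = 195 past the efficient level; on those units the gap between marginal cost and willingness to pay runs from 0 up to 56.
DWL = ½ × 56 × 195 = 5460.

Deadweight loss = £5460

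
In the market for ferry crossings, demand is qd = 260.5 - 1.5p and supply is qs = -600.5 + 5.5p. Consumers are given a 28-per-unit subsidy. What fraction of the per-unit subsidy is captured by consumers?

Pre-subsidy: 260.5 - 1.5p = -600.5 + 5.5p gives p* = 123, q* = 76.
With the rebate, buyers effectively pay pb = ps − 28, where ps is the price sellers receive.
Demand in terms of ps becomes qd = 260.5 − 1.5(ps − 28) = 302.5 - 1.5ps. Setting this equal to supply: 302.5 - 1.5ps = -600.5 + 5.5ps, so ps = 129.
Buyers pay pb = 129 − 28 = 101; q' = -600.5 + 5.5·129 = 109.
Buyers' price falls by p* − pb = 123 − 101 = 22; sellers' price rises by ps − p* = 129 − 123 = 6.
So consumers capture 22/28 = 11/14 of each unit of subsidy.

Consumer share = 11/14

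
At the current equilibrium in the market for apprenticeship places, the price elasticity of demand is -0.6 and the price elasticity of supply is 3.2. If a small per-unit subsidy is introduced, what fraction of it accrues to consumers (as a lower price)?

For a small subsidy around the equilibrium, the benefit split depends on the relative slopes, which at a point are proportional to the elasticities.
Buyer share = εs/(εs + |εd|) = 3.2/(3.2 + 0.6) = 16/19; seller share = |εd|/(εs + |εd|) = 3/19.

Consumer share = 16/19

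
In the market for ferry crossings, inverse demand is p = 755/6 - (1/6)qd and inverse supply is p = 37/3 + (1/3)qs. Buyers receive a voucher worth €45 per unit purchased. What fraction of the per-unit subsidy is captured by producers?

Pre-subsidy: 755/6 - (1/6)q = 37/3 + (1/3)q gives q* = 227 and p* = 88.
With the rebate, buyers effectively pay pb = ps − 45, where ps is the price sellers receive.
On the curves, pb = 755/6 - (1/6)q and ps = 37/3 + (1/3)q; the wedge ps − pb = 45 gives 37/3 + (1/3)q − (755/6 - (1/6)q) = 45, so q' = 317.
Then pb = 755/6 − (1/6)·317 = 73 and ps = 37/3 + (1/3)·317 = 118.
Buyers' price falls by p* − pb = 88 − 73 = 15; sellers' price rises by ps − p* = 118 − 88 = 30.
So producers capture 30/45 = 2/3 of each unit of subsidy.

Producer share = 2/3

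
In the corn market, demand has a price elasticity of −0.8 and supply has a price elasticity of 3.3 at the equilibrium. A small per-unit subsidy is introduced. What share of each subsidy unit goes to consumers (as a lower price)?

Consumer share = 33/41

For a small subsidy around the equilibrium, the benefit split depends on the relative slopes, which at a point are proportional to the elasticities.
Buyer share = εs/(εs + |εd|) = 3.3/(3.3 + 0.8) = 33/41; seller share = |εd|/(εs + |εd|) = 8/41.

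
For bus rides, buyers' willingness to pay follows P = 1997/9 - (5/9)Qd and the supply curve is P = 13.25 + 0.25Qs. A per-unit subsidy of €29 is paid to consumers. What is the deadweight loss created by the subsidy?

Pre-subsidy: 1997/9 - (5/9)Q = 13.25 + 0.25Q gives Q* = 259 and P* = 78.
With the rebate, buyers effectively pay Pb = Ps − 29, where Ps is the price sellers receive.
On the curves, Pb = 1997/9 - (5/9)Q and Ps = 13.25 + 0.25Q; the wedge Ps − Pb = 29 gives 13.25 + 0.25Q − (1997/9 - (5/9)Q) = 29, so Q' = 295.
Then Pb = 1997/9 − (5/9)·295 = 58 and Ps = 13.25 + 0.25·295 = 87.
The subsidy expands output by 295 − 259 = 36 past the efficient level; on those units the gap between marginal cost and willingness to pay runs from 0 up to 29.
DWL = ½ × 29 × 36 = 522.

Deadweight loss = €522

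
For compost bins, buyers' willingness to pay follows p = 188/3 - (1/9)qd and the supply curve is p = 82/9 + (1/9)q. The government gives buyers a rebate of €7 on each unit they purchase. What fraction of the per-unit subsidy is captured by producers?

Producer share = 0.5

Pre-subsidy: 188/3 - (1/9)q = 82/9 + (1/9)q gives q* = 241 and p* = 323/9.
With the rebate, buyers effectively pay pb = ps − 7, where ps is the price sellers receive.
On the curves, pb = 188/3 - (1/9)q and ps = 82/9 + (1/9)q; the wedge ps − pb = 7 gives 82/9 + (1/9)q − (188/3 - (1/9)q) = 7, so q' = 272.5.
Then pb = 188/3 − (1/9)·272.5 = 583/18 and ps = 82/9 + (1/9)·272.5 = 709/18.
Buyers' price falls by p* − pb = 323/9 − 583/18 = 3.5; sellers' price rises by ps − p* = 709/18 − 323/9 = 3.5.
So producers capture 3.5/7 = 0.5 of each unit of subsidy.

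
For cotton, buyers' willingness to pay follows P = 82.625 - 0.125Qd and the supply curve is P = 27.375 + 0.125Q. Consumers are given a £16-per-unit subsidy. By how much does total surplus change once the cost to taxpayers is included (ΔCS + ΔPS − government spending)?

Pre-subsidy: 82.625 - 0.125Q = 27.375 + 0.125Q gives Q* = 221 and P* = 55.
With the rebate, buyers effectively pay Pb = Ps − 16, where Ps is the price sellers receive.
On the curves, Pb = 82.625 - 0.125Q and Ps = 27.375 + 0.125Q; the wedge Ps − Pb = 16 gives 27.375 + 0.125Q − (82.625 - 0.125Q) = 16, so Q' = 285.
Then Pb = 82.625 − 0.125·285 = 47 and Ps = 27.375 + 0.125·285 = 63.
ΔCS = ½(221 + 285)(55 − 47) = 2024; ΔPS = ½(221 + 285)(63 − 55) = 2024.
Government spending = 16 × 285 = 4560.
Net change = 2024 + 2024 − 4560 = -512. The loss equals the DWL triangle ½·16·64.

Net change in total surplus = -£512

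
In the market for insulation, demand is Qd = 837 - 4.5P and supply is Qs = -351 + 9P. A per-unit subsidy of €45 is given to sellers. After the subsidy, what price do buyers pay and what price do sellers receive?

Pre-subsidy: 837 - 4.5P = -351 + 9P gives P* = 88, Q* = 441.
With the subsidy, sellers receive Ps = Pb + 45 for each unit, where Pb is the price buyers pay.
Supply in terms of Pb becomes Qs = -351 + 9(Pb + 45) = 54 + 9Pb. Setting this equal to demand: 837 - 4.5Pb = 54 + 9Pb, so Pb = 58.
Sellers receive Ps = 58 + 45 = 103; Q' = 837 − 4.5·58 = 576.

Buyers pay €58; sellers receive €103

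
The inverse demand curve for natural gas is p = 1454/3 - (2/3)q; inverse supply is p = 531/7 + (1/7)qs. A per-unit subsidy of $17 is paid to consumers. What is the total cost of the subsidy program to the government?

Government cost = $8942

Pre-subsidy: 1454/3 - (2/3)q = 531/7 + (1/7)q gives q* = 505 and p* = 148.
With the rebate, buyers effectively pay pb = ps − 17, where ps is the price sellers receive.
On the curves, pb = 1454/3 - (2/3)q and ps = 531/7 + (1/7)q; the wedge ps − pb = 17 gives 531/7 + (1/7)q − (1454/3 - (2/3)q) = 17, so q' = 526.
Then pb = 1454/3 − (2/3)·526 = 134 and ps = 531/7 + (1/7)·526 = 151.
Government outlay = subsidy × quantity = 17 × 526 = 8942.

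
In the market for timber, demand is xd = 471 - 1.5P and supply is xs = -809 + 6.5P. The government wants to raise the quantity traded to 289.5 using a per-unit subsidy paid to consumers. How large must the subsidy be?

At x = 289.5, invert demand for the buyer price: Pb = (471 − 289.5)/1.5 = 121; invert supply for the seller price: Ps = (289.5 − (-809))/6.5 = 169.
The subsidy must fill the gap: s = Ps − Pb = 169 − 121 = 48.

Required subsidy s = 48 per unit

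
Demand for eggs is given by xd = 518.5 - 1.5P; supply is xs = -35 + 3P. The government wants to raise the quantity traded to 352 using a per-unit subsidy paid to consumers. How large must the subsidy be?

Required subsidy s = 18 per unit

At x = 352, invert demand for the buyer price: Pb = (518.5 − 352)/1.5 = 111; invert supply for the seller price: Ps = (352 − (-35))/3 = 129.
The subsidy must fill the gap: s = Ps − Pb = 129 − 111 = 18.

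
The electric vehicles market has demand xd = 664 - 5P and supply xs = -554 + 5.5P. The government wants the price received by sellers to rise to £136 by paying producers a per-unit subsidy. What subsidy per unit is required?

Required subsidy s = £42 per unit

At a seller price of 136, quantity supplied is -554 + 5.5·136 = 194.
Buyers absorb 194 only when they pay Pb with 664 − 5·Pb = 194, i.e. Pb = 94.
s = Ps − Pb = 136 − 94 = 42.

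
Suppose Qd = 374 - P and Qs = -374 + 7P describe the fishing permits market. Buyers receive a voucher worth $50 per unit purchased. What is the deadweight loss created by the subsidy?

Pre-subsidy: 374 - P = -374 + 7P gives P* = 93.5, Q* = 280.5.
With the rebate, buyers effectively pay Pb = Ps − 50, where Ps is the price sellers receive.
Demand in terms of Ps becomes Qd = 374 − 1(Ps − 50) = 424 - Ps. Setting this equal to supply: 424 - Ps = -374 + 7Ps, so Ps = 99.75.
Buyers pay Pb = 99.75 − 50 = 49.75; Q' = -374 + 7·99.75 = 324.25.
The subsidy expands output by 324.25 − 280.5 = 43.75 past the efficient level; on those units the gap between marginal cost and willingness to pay runs from 0 up to 50.
DWL = ½ × 50 × 43.75 = 1093.75.

Deadweight loss = $1093.75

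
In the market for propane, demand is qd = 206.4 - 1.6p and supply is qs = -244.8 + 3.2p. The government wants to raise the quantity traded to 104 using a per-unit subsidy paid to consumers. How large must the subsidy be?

Required subsidy s = 45 per unit

At q = 104, invert demand for the buyer price: pb = (206.4 − 104)/1.6 = 64; invert supply for the seller price: ps = (104 − (-244.8))/3.2 = 109.
The subsidy must fill the gap: s = ps − pb = 109 − 64 = 45.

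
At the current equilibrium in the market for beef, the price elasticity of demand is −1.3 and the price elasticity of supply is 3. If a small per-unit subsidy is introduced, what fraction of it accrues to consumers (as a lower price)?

For a small subsidy around the equilibrium, the benefit split depends on the relative slopes, which at a point are proportional to the elasticities.
Buyer share = εs/(εs + |εd|) = 3/(3 + 1.3) = 30/43; seller share = |εd|/(εs + |εd|) = 13/43.

Consumer share = 30/43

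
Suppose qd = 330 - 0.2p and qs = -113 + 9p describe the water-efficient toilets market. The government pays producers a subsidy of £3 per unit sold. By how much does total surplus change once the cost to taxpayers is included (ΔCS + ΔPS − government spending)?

Net change in total surplus = -81/92

Pre-subsidy: 330 - 0.2p = -113 + 9p gives p* = 2215/46, q* = 14737/46.
With the subsidy, sellers receive ps = pb + 3 for each unit, where pb is the price buyers pay.
Supply in terms of pb becomes qs = -113 + 9(pb + 3) = -86 + 9pb. Setting this equal to demand: 330 - 0.2pb = -86 + 9pb, so pb = 1040/23.
Sellers receive ps = 1040/23 + 3 = 1109/23; q' = 330 − 0.2·(1040/23) = 7382/23.
ΔCS = ½(14737/46 + 7382/23)(2215/46 − 1040/23) = 3982635/4232; ΔPS = ½(14737/46 + 7382/23)(1109/23 − 2215/46) = 88503/4232.
Government spending = 3 × 7382/23 = 22146/23.
Net change = 3982635/4232 + 88503/4232 − 22146/23 = -81/92. The loss equals the DWL triangle ½·3·27/46.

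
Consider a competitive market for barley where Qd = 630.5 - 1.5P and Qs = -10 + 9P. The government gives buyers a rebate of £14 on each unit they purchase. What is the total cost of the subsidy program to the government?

Government cost = £7798

Pre-subsidy: 630.5 - 1.5P = -10 + 9P gives P* = 61, Q* = 539.
With the rebate, buyers effectively pay Pb = Ps − 14, where Ps is the price sellers receive.
Demand in terms of Ps becomes Qd = 630.5 − 1.5(Ps − 14) = 651.5 - 1.5Ps. Setting this equal to supply: 651.5 - 1.5Ps = -10 + 9Ps, so Ps = 63.
Buyers pay Pb = 63 − 14 = 49; Q' = -10 + 9·63 = 557.
Government outlay = subsidy × quantity = 14 × 557 = 7798.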